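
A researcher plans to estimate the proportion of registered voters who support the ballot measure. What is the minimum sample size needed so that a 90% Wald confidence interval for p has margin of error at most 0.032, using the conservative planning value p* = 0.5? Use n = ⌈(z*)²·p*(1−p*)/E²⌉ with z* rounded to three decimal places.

n = 661

z* = 1.645 at the 90% level.
p*(1−p*) = 0.2500.
Required n before rounding: 2.706025 × 0.2500 / 0.032² = 660.651.
Rounding up, n = 661.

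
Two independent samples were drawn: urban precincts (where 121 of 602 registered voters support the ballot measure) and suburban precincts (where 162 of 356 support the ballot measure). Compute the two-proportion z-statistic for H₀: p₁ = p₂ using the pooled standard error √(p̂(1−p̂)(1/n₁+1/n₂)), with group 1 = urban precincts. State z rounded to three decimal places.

z = -8.329

p̂₁ = 121/602 = 0.20100, p̂₂ = 162/356 = 0.45506.
Pooling: p̂ = 283/958 = 0.29541.
SE = √[p̂(1−p̂)(1/n₁+1/n₂)] = √[0.29541·0.70459·(1/602+1/356)] ≈ 0.030503.
z = -0.25406/0.030503 = -8.329.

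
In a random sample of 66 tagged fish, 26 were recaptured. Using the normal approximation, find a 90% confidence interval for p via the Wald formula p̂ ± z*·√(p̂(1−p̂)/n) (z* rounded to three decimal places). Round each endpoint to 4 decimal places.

Sample proportion p̂ = 26/66 = 0.39394.
SE(p̂) = √(0.39394·0.60606/66) = 0.060145.
The 90% critical value is z* = 1.645.
Margin of error: 1.645 × 0.060145 = 0.09894.
Interval: 0.39394 ± 0.09894 → (0.2950, 0.4929).

(0.2950, 0.4929)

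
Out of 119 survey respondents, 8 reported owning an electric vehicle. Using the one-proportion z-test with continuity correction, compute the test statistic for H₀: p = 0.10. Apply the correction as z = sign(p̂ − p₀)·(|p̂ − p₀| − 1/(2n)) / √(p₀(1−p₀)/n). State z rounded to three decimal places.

Sample proportion p̂ = 8/119 = 0.06723. p̂ − p₀ = -0.032773.
1/(2n) = 0.004202.
Corrected numerator: |-0.032773| − 0.004202 = 0.028571.
Under H₀, SE = √(p₀(1−p₀)/n) = √(0.10·0.90/119) = √0.000756303 = 0.027501.
z = −0.028571/0.027501 = -1.039.

z = -1.039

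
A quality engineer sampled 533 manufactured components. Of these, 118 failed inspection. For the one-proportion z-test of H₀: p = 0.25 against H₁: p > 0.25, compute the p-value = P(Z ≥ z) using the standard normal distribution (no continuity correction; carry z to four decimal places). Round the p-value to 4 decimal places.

p̂ = 118/533 = 0.22139.
Under H₀, SE = √(p₀(1−p₀)/n) = √(0.25·0.75/533) = √0.000351782 = 0.018756.
Test statistic (full precision, shown to 4 dp): z = (118/533 − 0.25)/SE₀ ≈ -1.5255.
From the standard normal, P(Z ≥ z) = 0.9364.

p-value = 0.9364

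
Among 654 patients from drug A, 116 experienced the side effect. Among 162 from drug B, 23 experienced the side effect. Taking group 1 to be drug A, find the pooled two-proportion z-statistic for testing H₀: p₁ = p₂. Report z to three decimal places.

z = 1.073

p̂₁ = 116/654 = 0.17737, p̂₂ = 23/162 = 0.14198.
Pooling: p̂ = 139/816 = 0.17034.
SE = √[p̂(1−p̂)(1/n₁+1/n₂)] = √[0.17034·0.82966·(1/654+1/162)] ≈ 0.032992.
z = (p̂₁ − p̂₂)/SE = (0.17737 − 0.14198)/0.032992 = 0.03539/0.032992 = 1.073.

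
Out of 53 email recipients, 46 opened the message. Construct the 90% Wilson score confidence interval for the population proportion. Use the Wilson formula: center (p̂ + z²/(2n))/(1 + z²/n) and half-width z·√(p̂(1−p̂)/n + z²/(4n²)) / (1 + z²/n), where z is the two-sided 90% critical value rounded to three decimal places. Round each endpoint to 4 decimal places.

(0.7733, 0.9268)

p̂ = 46/53 = 0.86792; z = 1.645, so z² = 2.706025.
Denominator 1 + z²/n = 1 + 2.706025/53 = 1.051057.
Center = (0.86792 + 0.025529)/1.051057 = 0.85005.
Radicand: p̂(1−p̂)/n + z²/(4n²) = 0.002162859 + 0.000240835 = 0.002403694.
Half-width = z·√(radicand)/denom = 1.645·0.049027/1.051057 = 0.07673.
CI: 0.85005 ± 0.07673 = (0.7733, 0.9268).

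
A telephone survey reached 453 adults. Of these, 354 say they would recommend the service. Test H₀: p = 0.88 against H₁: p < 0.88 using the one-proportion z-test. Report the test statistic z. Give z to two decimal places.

p̂ = 354/453 = 0.78146.
Null standard error: √(0.88·0.12/453) = √0.000233113 = 0.015268.
z = (0.78146 − 0.88)/0.015268 = -0.09854/0.015268 = -6.45.

z = -6.45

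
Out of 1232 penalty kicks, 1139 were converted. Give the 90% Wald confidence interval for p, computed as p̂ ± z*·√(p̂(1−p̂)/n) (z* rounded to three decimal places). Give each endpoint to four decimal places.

(0.9121, 0.9369)

The sample proportion is 1139/1232 = 0.92451.
Standard error of p̂: √(0.069789/1232) = √0.000056647 = 0.007526.
z* = 1.645 at the 90% level.
Margin of error: 1.645 × 0.007526 = 0.01238.
Interval: 0.92451 ± 0.01238 → (0.9121, 0.9369).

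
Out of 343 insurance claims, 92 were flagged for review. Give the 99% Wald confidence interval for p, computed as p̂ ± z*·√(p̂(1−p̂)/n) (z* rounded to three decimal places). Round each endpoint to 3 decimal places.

(0.207, 0.330)

Sample proportion p̂ = 92/343 = 0.26822.
SE = √(p̂(1−p̂)/n) = √(0.196279/343) = 0.023922.
The 99% critical value is z* = 2.576.
Margin of error: 2.576 × 0.023922 = 0.06162.
CI: 0.26822 ± 0.06162 = (0.207, 0.330).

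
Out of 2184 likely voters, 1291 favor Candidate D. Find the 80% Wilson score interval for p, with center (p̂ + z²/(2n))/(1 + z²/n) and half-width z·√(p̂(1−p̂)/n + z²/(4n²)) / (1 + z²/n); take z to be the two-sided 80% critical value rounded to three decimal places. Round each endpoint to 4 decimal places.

Here p̂ = 1291/2184 = 0.59112 and z = 1.282 (z² = 1.643524).
Denominator 1 + z²/n = 1 + 1.643524/2184 = 1.000753.
Adjusted center: (0.59112 + z²/(2n))/1.000753 = 0.59105.
Radicand: p̂(1−p̂)/n + z²/(4n²) = 0.000110667 + 0.000000086 = 0.000110753.
Half-width = z·√(radicand)/denom = 1.282·0.010524/1.000753 = 0.01348.
CI: 0.59105 ± 0.01348 = (0.5776, 0.6045).

(0.5776, 0.6045)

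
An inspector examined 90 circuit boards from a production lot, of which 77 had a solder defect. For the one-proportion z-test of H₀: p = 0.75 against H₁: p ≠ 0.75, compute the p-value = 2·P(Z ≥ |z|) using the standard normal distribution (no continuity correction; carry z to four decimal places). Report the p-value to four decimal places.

p-value = 0.0207

Sample proportion p̂ = 77/90 = 0.85556.
SE₀ = √(0.75·0.25/90) = 0.045644.
Test statistic (full precision, shown to 4 dp): z = (77/90 − 0.75)/SE₀ ≈ 2.3126.
p-value = 2·P(Z ≥ |z|) with z = 2.3126 → 0.0207.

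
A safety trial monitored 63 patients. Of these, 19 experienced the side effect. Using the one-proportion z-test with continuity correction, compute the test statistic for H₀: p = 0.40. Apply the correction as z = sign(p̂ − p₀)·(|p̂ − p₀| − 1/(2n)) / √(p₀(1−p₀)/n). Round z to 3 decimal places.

z = -1.466

With x = 19 successes in n = 63, p̂ = 0.30159. p̂ − p₀ = -0.098413.
Continuity correction 1/(2n) = 1/126 = 0.007937.
Corrected numerator: |-0.098413| − 0.007937 = 0.090476.
Null standard error: √(0.40·0.60/63) = √0.003809524 = 0.061721.
z = (−)0.090476/0.061721 = -1.466.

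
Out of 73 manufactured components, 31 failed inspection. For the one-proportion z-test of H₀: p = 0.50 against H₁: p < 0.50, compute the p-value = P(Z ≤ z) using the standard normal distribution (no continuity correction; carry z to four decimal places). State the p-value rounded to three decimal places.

p-value = 0.099

Sample proportion p̂ = 31/73 = 0.42466.
Null standard error: √(0.50·0.50/73) = √0.003424658 = 0.058521.
z = (p̂ − p₀)/SE = (31/73 − 0.50)/0.058521 ≈ -1.2875.
p-value = P(Z ≤ z) with z = -1.2875 → 0.099.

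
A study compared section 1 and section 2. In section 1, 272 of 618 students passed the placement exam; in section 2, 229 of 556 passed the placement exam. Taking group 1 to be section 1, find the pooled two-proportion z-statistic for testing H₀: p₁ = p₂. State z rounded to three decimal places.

Sample proportions: p̂₁ = 272/618 = 0.44013 and p̂₂ = 229/556 = 0.41187.
Pooled p̂ = (272+229)/(618+556) = 501/1174 = 0.42675.
SE = √[p̂(1−p̂)(1/n₁+1/n₂)] = √[0.42675·0.57325·(1/618+1/556)] ≈ 0.028911.
z = 0.02826/0.028911 = 0.977.

z = 0.977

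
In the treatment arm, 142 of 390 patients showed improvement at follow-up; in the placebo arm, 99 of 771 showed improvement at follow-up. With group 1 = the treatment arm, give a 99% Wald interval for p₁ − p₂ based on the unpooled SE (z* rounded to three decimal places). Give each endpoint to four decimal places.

p̂₁ = 142/390 = 0.36410, p̂₂ = 99/771 = 0.12840; p̂₁ − p̂₂ = 0.23570.
Unpooled SE = √(p̂₁(1−p̂₁)/n₁ + p̂₂(1−p̂₂)/n₂) = √(0.000593672 + 0.000145158) = 0.027181.
For 99% confidence, z* = 2.576. Margin of error = 0.07002.
Interval: 0.23570 ± 0.07002 → (0.1657, 0.3057).

(0.1657, 0.3057)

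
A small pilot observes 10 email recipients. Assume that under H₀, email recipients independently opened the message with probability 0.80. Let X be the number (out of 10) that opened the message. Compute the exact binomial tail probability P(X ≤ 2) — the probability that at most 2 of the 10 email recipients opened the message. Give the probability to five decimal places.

X ~ Binomial(n=10, p=0.80).
P(X ≤ 2) = C(10,0)·0.80^0·0.20^10 + C(10,1)·0.80^1·0.20^9 + C(10,2)·0.80^2·0.20^8.
= 0.000000 + 0.000004 + 0.000074 = 0.00008.

P = 0.00008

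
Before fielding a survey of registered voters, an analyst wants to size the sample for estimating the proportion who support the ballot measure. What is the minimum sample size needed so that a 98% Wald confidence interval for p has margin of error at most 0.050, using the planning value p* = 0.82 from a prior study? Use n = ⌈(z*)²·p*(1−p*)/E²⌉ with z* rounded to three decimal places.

n = 320

For 98% confidence, z* = 2.326.
p*(1−p*) = 0.82·0.18 = 0.1476.
(z*)²·p*(1−p*)/E² = 5.410276·0.1476/0.002500 = 319.423.
⌈319.423⌉ = 320.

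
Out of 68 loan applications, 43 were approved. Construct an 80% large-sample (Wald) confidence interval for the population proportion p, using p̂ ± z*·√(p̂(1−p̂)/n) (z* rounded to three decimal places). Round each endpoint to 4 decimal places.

Sample proportion p̂ = 43/68 = 0.63235.
SE(p̂) = √(0.63235·0.36765/68) = 0.058471.
z* = 1.282 at the 80% level.
Margin = 1.282·0.058471 = 0.07496.
Interval: 0.63235 ± 0.07496 → (0.5574, 0.7073).

(0.5574, 0.7073)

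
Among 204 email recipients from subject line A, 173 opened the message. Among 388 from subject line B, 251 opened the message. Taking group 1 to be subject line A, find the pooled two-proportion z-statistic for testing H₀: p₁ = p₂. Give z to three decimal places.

z = 5.159

p̂₁ = 173/204 = 0.84804, p̂₂ = 251/388 = 0.64691.
Pooled p̂ = (173+251)/(204+388) = 424/592 = 0.71622.
Pooled SE = √[0.2032505·0.00747928] ≈ 0.038989.
z = (p̂₁ − p̂₂)/SE = (0.84804 − 0.64691)/0.038989 = 0.20113/0.038989 = 5.159.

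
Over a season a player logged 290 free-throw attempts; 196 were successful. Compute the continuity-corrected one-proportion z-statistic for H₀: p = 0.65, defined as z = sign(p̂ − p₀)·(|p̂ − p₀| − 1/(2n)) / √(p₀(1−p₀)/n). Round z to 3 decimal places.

The sample proportion is 196/290 = 0.67586. p̂ − p₀ = 0.025862.
1/(2n) = 0.001724.
Corrected numerator: |0.025862| − 0.001724 = 0.024138.
SE₀ = √(0.65·0.35/290) = 0.028009.
z = +0.024138/0.028009 = 0.862.

z = 0.862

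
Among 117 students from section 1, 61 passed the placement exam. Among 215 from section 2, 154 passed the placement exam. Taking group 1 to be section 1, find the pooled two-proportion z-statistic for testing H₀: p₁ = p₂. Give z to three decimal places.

z = -3.551

p̂₁ = 61/117 = 0.52137, p̂₂ = 154/215 = 0.71628.
Pooling: p̂ = 215/332 = 0.64759.
SE = √[p̂(1−p̂)(1/n₁+1/n₂)] = √[0.64759·0.35241·(1/117+1/215)] ≈ 0.054882.
z = -0.19491/0.054882 = -3.551.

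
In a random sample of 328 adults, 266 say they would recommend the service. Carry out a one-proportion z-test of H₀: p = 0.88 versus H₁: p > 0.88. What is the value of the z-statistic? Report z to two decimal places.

p̂ = 266/328 = 0.81098.
SE₀ = √(0.88·0.12/328) = 0.017943.
z = (p̂ − p₀)/SE = (0.81098 − 0.88)/0.017943 = -3.85.

z = -3.85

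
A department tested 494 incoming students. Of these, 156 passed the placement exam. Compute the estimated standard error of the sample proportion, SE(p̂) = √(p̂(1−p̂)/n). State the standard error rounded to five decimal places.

p̂ = 156/494 = 0.31579.
p̂(1−p̂) = 0.31579·0.68421 = 0.216067.
SE = √(0.216067/494) = 0.02091.

SE = 0.02091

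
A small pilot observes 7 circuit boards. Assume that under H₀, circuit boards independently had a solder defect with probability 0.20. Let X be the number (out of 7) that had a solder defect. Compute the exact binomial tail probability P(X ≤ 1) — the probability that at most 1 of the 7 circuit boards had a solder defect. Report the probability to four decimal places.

X is binomial with n = 7 and p = 0.20.
P(X ≤ 1) = C(7,0)·0.20^0·0.80^7 + C(7,1)·0.20^1·0.80^6.
= 0.209715 + 0.367002 = 0.5767.

P = 0.5767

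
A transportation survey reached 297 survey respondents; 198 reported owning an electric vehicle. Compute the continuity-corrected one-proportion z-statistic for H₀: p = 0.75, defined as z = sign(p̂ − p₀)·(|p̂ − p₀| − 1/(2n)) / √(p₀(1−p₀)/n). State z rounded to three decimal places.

z = -3.250

p̂ = 198/297 = 0.66667. p̂ − p₀ = -0.083333.
Continuity correction 1/(2n) = 1/594 = 0.001684.
Corrected numerator: |-0.083333| − 0.001684 = 0.081649.
SE₀ = √(0.75·0.25/297) = 0.025126.
z = (−)0.081649/0.025126 = -3.250.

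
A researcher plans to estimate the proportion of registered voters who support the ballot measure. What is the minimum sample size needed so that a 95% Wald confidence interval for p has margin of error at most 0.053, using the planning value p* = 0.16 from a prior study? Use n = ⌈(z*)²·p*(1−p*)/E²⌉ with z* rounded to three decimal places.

For 95% confidence, z* = 1.960.
p*(1−p*) = 0.16·0.84 = 0.1344.
Required n before rounding: 3.841600 × 0.1344 / 0.053² = 183.806.
⌈183.806⌉ = 184.

n = 184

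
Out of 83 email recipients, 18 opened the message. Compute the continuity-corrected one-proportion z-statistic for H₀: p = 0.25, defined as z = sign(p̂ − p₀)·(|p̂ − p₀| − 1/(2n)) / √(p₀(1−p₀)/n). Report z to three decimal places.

z = -0.570

Sample proportion p̂ = 18/83 = 0.21687. p̂ − p₀ = -0.033133.
1/(2n) = 0.006024.
Corrected numerator: |-0.033133| − 0.006024 = 0.027109.
Null standard error: √(0.25·0.75/83) = √0.002259036 = 0.047529.
z = −0.027109/0.047529 = -0.570.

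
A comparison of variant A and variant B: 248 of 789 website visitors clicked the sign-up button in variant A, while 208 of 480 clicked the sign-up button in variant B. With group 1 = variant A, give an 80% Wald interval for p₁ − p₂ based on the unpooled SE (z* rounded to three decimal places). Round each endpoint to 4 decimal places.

p̂₁ = 248/789 = 0.31432, p̂₂ = 208/480 = 0.43333; p̂₁ − p̂₂ = -0.11901.
Unpooled SE = √(p̂₁(1−p̂₁)/n₁ + p̂₂(1−p̂₂)/n₂) = √(0.000273161 + 0.000511574) = 0.028013.
For 80% confidence, z* = 1.282. Margin = 1.282·0.028013 = 0.03591.
Interval: -0.11901 ± 0.03591 → (-0.1549, -0.0831).

(-0.1549, -0.0831)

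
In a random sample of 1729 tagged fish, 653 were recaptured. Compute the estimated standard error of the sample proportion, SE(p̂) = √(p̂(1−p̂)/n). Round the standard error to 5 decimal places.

p̂ = 653/1729 = 0.37767.
p̂(1−p̂) = 0.37767·0.62233 = 0.235035.
Dividing by n and taking the root: √0.000135937 = 0.01166.

SE = 0.01166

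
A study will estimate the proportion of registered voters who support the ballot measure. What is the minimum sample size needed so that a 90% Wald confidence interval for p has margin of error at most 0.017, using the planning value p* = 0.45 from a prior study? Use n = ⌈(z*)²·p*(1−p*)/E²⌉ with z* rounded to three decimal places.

z* = 1.645 at the 90% level.
p*(1−p*) = 0.2475.
Required n before rounding: 2.706025 × 0.2475 / 0.017² = 2317.444.
Rounding up, n = 2318.

n = 2318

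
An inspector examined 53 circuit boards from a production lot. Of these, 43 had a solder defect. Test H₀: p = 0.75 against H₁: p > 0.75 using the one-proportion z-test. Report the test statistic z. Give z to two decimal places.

With x = 43 successes in n = 53, p̂ = 0.81132.
Under H₀, SE = √(p₀(1−p₀)/n) = √(0.75·0.25/53) = √0.003537736 = 0.059479.
Test statistic: z = 0.06132/0.059479 = 1.03.

z = 1.03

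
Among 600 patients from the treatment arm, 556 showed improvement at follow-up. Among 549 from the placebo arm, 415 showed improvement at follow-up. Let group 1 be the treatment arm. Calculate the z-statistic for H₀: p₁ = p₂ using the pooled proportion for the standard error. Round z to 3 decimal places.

z = 7.990

Sample proportions: p̂₁ = 556/600 = 0.92667 and p̂₂ = 415/549 = 0.75592.
Pooled p̂ = (556+415)/(600+549) = 971/1149 = 0.84508.
SE = √[p̂(1−p̂)(1/n₁+1/n₂)] = √[0.84508·0.15492·(1/600+1/549)] ≈ 0.021370.
z = 0.17075/0.021370 = 7.990.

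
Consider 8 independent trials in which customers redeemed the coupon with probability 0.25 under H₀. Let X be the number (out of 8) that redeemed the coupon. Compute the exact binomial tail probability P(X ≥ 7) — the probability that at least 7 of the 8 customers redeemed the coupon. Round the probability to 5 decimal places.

P = 0.00038

X is binomial with n = 8 and p = 0.25.
P(X ≥ 7) = C(8,7)·0.25^7·0.75^1 + C(8,8)·0.25^8·0.75^0.
= 0.000366 + 0.000015 = 0.00038.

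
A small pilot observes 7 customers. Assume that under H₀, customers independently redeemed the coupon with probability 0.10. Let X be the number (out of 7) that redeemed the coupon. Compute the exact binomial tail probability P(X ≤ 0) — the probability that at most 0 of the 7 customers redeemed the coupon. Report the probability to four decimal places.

X ~ Binomial(n=7, p=0.10).
P(X ≤ 0) = C(7,0)·0.10^0·0.90^7.
= 0.478297 = 0.4783.

P = 0.4783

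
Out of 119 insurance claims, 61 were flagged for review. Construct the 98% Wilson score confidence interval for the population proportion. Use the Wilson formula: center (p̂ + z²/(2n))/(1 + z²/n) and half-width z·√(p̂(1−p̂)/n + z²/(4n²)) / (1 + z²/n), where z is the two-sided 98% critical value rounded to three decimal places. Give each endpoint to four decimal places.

Here p̂ = 61/119 = 0.51261 and z = 2.326 (z² = 5.410276).
Denominator 1 + z²/n = 1 + 5.410276/119 = 1.045465.
Adjusted center: (0.51261 + z²/(2n))/1.045465 = 0.51206.
Radicand: p̂(1−p̂)/n + z²/(4n²) = 0.002099505 + 0.000095514 = 0.002195019.
Half-width = z·√(radicand)/denom = 2.326·0.046851/1.045465 = 0.10424.
Interval: 0.51206 ± 0.10424 → (0.4078, 0.6163).

(0.4078, 0.6163)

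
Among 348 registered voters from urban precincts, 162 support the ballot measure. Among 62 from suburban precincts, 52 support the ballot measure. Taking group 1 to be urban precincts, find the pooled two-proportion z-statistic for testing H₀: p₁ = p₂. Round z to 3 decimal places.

Sample proportions: p̂₁ = 162/348 = 0.46552 and p̂₂ = 52/62 = 0.83871.
Pooling: p̂ = 214/410 = 0.52195.
Pooled SE = √[0.2495181·0.01900260] ≈ 0.068858.
z = (p̂₁ − p̂₂)/SE = (0.46552 − 0.83871)/0.068858 = -0.37319/0.068858 = -5.420.

z = -5.420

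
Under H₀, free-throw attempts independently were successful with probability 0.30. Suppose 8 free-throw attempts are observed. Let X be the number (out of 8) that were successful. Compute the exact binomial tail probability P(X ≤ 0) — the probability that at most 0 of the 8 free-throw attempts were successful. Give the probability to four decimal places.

P = 0.0576

X is binomial with n = 8 and p = 0.30.
P(X ≤ 0) = C(8,0)·0.30^0·0.70^8.
= 0.057648 = 0.0576.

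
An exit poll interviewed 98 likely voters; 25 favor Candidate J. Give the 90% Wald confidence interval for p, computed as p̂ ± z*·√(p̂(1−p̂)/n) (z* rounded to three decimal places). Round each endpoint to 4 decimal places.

(0.1827, 0.3275)

Sample proportion p̂ = 25/98 = 0.25510.
SE(p̂) = √(0.25510·0.74490/98) = 0.044034.
z* = 1.645 at the 90% level.
Margin of error: 1.645 × 0.044034 = 0.07244.
So the interval runs from 0.1827 to 0.3275.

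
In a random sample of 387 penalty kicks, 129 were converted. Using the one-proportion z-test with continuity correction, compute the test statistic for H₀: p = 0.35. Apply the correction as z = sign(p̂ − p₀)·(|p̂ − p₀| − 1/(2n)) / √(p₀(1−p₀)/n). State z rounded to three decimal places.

z = -0.634

With x = 129 successes in n = 387, p̂ = 0.33333. p̂ − p₀ = -0.016667.
1/(2n) = 0.001292.
Corrected numerator: |-0.016667| − 0.001292 = 0.015375.
Null standard error: √(0.35·0.65/387) = √0.000587855 = 0.024246.
z = −0.015375/0.024246 = -0.634.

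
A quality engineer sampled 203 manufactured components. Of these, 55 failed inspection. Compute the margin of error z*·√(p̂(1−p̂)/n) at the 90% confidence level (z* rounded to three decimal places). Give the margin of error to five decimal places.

With x = 55 successes in n = 203, p̂ = 0.27094.
SE(p̂) = √(0.27094·0.72906/203) = 0.031194.
The 90% critical value is z* = 1.645.
Margin of error = z*·SE = 1.645 × 0.031194 = 0.05131.

ME = 0.05131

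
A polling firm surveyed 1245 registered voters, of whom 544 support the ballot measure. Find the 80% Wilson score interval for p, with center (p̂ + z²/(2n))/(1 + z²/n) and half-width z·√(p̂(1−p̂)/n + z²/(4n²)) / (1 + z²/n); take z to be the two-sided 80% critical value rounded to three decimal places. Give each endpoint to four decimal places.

Here p̂ = 544/1245 = 0.43695 and z = 1.282 (z² = 1.643524).
Denominator 1 + z²/n = 1 + 1.643524/1245 = 1.001320.
Center = (0.43695 + 0.000660)/1.001320 = 0.43703.
Radicand: p̂(1−p̂)/n + z²/(4n²) = 0.000197610 + 0.000000265 = 0.000197875.
Half-width = z·√(radicand)/denom = 1.282·0.014067/1.001320 = 0.01801.
Interval: 0.43703 ± 0.01801 → (0.4190, 0.4550).

(0.4190, 0.4550)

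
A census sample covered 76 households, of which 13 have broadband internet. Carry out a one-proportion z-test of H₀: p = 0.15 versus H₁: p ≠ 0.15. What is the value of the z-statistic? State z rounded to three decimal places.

z = 0.514

p̂ = 13/76 = 0.17105.
Null standard error: √(0.15·0.85/76) = √0.001677632 = 0.040959.
Test statistic: z = 0.02105/0.040959 = 0.514.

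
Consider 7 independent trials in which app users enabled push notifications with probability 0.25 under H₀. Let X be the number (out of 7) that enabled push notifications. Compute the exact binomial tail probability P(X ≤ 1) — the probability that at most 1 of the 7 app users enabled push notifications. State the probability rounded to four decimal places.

P = 0.4449

X ~ Binomial(n=7, p=0.25).
P(X ≤ 1) = C(7,0)·0.25^0·0.75^7 + C(7,1)·0.25^1·0.75^6.
= 0.133484 + 0.311462 = 0.4449.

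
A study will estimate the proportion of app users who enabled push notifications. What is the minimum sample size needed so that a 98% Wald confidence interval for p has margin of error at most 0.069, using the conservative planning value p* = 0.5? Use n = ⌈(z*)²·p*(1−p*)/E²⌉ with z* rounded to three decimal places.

n = 285

z* = 2.326 at the 98% level.
p*(1−p*) = 0.2500.
(z*)²·p*(1−p*)/E² = 5.410276·0.2500/0.004761 = 284.093.
⌈284.093⌉ = 285.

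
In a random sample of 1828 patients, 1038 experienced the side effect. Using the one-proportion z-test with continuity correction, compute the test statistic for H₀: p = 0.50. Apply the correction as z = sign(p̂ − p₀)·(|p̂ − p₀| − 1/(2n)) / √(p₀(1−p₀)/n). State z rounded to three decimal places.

Sample proportion p̂ = 1038/1828 = 0.56783. p̂ − p₀ = 0.067834.
1/(2n) = 0.000274.
Corrected numerator: |0.067834| − 0.000274 = 0.067560.
Null standard error: √(0.50·0.50/1828) = √0.000136761 = 0.011695.
z = +0.067560/0.011695 = 5.777.

z = 5.777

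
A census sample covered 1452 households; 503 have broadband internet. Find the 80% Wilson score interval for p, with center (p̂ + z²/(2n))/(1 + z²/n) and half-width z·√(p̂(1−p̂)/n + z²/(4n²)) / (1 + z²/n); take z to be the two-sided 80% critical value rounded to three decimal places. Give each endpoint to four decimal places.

(0.3306, 0.3626)

Here p̂ = 503/1452 = 0.34642 and z = 1.282 (z² = 1.643524).
1 + z²/n = 1.001132.
Center = (0.34642 + 0.000566)/1.001132 = 0.34659.
Radicand: p̂(1−p̂)/n + z²/(4n²) = 0.000155932 + 0.000000195 = 0.000156127.
Half-width = z·√(radicand)/denom = 1.282·0.012495/1.001132 = 0.01600.
So the interval runs from 0.3306 to 0.3626.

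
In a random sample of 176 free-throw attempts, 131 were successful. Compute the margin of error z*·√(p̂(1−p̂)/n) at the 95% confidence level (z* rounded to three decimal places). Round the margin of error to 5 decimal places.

The sample proportion is 131/176 = 0.74432.
SE(p̂) = √(0.74432·0.25568/176) = 0.032883.
z* = 1.960 at the 95% level.
So ME = 0.06445.

ME = 0.06445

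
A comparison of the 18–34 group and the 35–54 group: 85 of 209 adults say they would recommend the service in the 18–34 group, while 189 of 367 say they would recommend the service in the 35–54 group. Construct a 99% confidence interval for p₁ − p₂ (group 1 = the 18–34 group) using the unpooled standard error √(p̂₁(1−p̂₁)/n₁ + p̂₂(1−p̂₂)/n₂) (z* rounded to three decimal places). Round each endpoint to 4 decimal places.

p̂₁ = 0.40670, p̂₂ = 0.51499, so the observed difference is -0.10829.
SE = √(0.001154521 + 0.000680587) = √0.001835108 = 0.042838.
For 99% confidence, z* = 2.576. Margin of error = 0.11035.
CI: -0.10829 ± 0.11035 = (-0.2186, 0.0021).

(-0.2186, 0.0021)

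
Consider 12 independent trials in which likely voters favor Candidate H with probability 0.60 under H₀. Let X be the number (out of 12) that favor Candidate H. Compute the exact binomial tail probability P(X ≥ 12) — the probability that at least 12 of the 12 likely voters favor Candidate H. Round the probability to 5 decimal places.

X is binomial with n = 12 and p = 0.60.
P(X ≥ 12) = C(12,12)·0.60^12·0.40^0.
= 0.002177 = 0.00218.

P = 0.00218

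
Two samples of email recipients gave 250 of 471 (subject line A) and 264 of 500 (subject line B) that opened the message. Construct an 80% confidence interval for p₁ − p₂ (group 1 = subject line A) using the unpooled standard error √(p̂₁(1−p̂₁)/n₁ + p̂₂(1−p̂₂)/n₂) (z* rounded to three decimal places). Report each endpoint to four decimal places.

(-0.0383, 0.0439)

p̂₁ = 250/471 = 0.53079, p̂₂ = 264/500 = 0.52800; p̂₁ − p̂₂ = 0.00279.
SE = √(0.000528773 + 0.000498432) = √0.001027205 = 0.032050.
z* = 1.282 at the 80% level. Margin of error = 0.04109.
CI: 0.00279 ± 0.04109 = (-0.0383, 0.0439).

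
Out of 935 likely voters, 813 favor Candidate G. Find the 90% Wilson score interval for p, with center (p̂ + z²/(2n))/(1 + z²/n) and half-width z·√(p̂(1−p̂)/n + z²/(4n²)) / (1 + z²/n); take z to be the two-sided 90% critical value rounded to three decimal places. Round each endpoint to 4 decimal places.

(0.8503, 0.8866)

Here p̂ = 813/935 = 0.86952 and z = 1.645 (z² = 2.706025).
1 + z²/n = 1.002894.
Center = (0.86952 + 0.001447)/1.002894 = 0.86845.
Radicand: p̂(1−p̂)/n + z²/(4n²) = 0.000121343 + 0.000000774 = 0.000122117.
Half-width = 1.645·√0.000122117/1.002894 = 0.01813.
Interval: 0.86845 ± 0.01813 → (0.8503, 0.8866).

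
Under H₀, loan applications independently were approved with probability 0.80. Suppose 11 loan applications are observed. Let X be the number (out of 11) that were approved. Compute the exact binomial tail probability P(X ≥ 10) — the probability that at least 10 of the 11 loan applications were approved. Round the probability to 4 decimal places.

X ~ Binomial(n=11, p=0.80).
P(X ≥ 10) = C(11,10)·0.80^10·0.20^1 + C(11,11)·0.80^11·0.20^0.
= 0.236223 + 0.085899 = 0.3221.

P = 0.3221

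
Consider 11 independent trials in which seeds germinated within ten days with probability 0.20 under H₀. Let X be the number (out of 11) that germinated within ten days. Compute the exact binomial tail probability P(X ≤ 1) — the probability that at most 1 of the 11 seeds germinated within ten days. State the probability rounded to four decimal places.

X ~ Binomial(n=11, p=0.20).
P(X ≤ 1) = C(11,0)·0.20^0·0.80^11 + C(11,1)·0.20^1·0.80^10.
= 0.085899 + 0.236223 = 0.3221.

P = 0.3221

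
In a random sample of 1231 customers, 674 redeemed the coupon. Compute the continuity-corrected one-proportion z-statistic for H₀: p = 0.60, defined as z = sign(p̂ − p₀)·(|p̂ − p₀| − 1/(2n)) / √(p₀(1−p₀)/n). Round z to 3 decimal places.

z = -3.729

With x = 674 successes in n = 1231, p̂ = 0.54752. p̂ − p₀ = -0.052478.
1/(2n) = 0.000406.
Corrected numerator: |-0.052478| − 0.000406 = 0.052072.
Under H₀, SE = √(p₀(1−p₀)/n) = √(0.60·0.40/1231) = √0.000194963 = 0.013963.
z = (−)0.052072/0.013963 = -3.729.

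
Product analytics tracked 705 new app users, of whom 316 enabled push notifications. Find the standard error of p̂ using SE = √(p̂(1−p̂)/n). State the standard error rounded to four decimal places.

The sample proportion is 316/705 = 0.44823.
p̂(1−p̂) = 0.44823·0.55177 = 0.247320.
Dividing by n and taking the root: √0.000350809 = 0.0187.

SE = 0.0187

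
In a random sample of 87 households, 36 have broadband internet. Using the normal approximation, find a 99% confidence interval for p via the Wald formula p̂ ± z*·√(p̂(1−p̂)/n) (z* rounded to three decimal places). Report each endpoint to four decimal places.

(0.2778, 0.5498)

The sample proportion is 36/87 = 0.41379.
Standard error of p̂: √(0.242568/87) = √0.002788142 = 0.052803.
z* = 2.576 at the 99% level.
Margin = 2.576·0.052803 = 0.13602.
Interval: 0.41379 ± 0.13602 → (0.2778, 0.5498).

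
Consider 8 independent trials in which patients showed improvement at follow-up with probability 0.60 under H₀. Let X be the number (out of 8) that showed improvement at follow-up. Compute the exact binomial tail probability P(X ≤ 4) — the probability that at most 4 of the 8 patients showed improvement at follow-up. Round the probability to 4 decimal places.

X is binomial with n = 8 and p = 0.60.
P(X ≤ 4) = Σ_{j=0}^{4} C(8,j)·0.60^j·0.40^{8−j}.
= 0.000655 + 0.007864 + 0.041288 + 0.123863 + 0.232243 = 0.4059.

P = 0.4059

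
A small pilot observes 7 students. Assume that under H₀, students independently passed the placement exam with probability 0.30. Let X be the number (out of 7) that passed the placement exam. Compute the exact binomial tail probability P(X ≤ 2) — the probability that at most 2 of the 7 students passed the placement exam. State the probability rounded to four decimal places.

X is binomial with n = 7 and p = 0.30.
P(X ≤ 2) = C(7,0)·0.30^0·0.70^7 + C(7,1)·0.30^1·0.70^6 + C(7,2)·0.30^2·0.70^5.
= 0.082354 + 0.247063 + 0.317652 = 0.6471.

P = 0.6471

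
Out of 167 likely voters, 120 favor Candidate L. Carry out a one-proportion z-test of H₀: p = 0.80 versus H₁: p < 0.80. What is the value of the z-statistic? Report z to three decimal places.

z = -2.631

Sample proportion p̂ = 120/167 = 0.71856.
Null standard error: √(0.80·0.20/167) = √0.000958084 = 0.030953.
z = (p̂ − p₀)/SE = (0.71856 − 0.80)/0.030953 = -2.631.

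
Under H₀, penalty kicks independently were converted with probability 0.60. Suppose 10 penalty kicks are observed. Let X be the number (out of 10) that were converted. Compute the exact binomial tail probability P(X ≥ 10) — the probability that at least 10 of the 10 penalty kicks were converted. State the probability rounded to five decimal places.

P = 0.00605

X ~ Binomial(n=10, p=0.60).
P(X ≥ 10) = C(10,10)·0.60^10·0.40^0.
= 0.006047 = 0.00605.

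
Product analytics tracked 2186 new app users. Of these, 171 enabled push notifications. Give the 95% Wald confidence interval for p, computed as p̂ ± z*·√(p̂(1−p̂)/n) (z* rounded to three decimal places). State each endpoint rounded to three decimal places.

(0.067, 0.089)

Sample proportion p̂ = 171/2186 = 0.07823.
Standard error of p̂: √(0.072106/2186) = √0.000032985 = 0.005743.
z* = 1.960 at the 95% level.
Margin of error: 1.960 × 0.005743 = 0.01126.
So the interval runs from 0.067 to 0.089.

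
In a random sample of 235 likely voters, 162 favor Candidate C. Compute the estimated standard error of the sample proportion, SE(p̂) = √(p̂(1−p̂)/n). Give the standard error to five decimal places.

SE = 0.03019

Sample proportion p̂ = 162/235 = 0.68936.
p̂(1−p̂) = 0.68936·0.31064 = 0.214143.
Dividing by n and taking the root: √0.000911247 = 0.03019.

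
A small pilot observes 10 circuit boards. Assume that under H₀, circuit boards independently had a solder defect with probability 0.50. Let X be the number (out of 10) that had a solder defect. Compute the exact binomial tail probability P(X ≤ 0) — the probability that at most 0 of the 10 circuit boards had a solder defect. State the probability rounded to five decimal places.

P = 0.00098

X ~ Binomial(n=10, p=0.50).
P(X ≤ 0) = C(10,0)·0.50^0·0.50^10.
= 0.000977 = 0.00098.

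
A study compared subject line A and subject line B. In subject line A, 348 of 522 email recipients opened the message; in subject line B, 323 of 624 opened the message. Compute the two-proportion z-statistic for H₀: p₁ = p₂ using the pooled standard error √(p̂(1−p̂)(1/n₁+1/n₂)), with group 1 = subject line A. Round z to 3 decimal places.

z = 5.100

p̂₁ = 348/522 = 0.66667, p̂₂ = 323/624 = 0.51763.
Pooling: p̂ = 671/1146 = 0.58551.
SE = √[p̂(1−p̂)(1/n₁+1/n₂)] = √[0.58551·0.41449·(1/522+1/624)] ≈ 0.029221.
z = (p̂₁ − p̂₂)/SE = (0.66667 − 0.51763)/0.029221 = 0.14904/0.029221 = 5.100.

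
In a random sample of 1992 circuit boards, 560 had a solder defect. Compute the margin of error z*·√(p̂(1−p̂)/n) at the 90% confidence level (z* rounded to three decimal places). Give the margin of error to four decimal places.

p̂ = 560/1992 = 0.28112.
SE(p̂) = √(0.28112·0.71888/1992) = 0.010072.
The 90% critical value is z* = 1.645.
ME = 1.645·0.010072 = 0.0166.

ME = 0.0166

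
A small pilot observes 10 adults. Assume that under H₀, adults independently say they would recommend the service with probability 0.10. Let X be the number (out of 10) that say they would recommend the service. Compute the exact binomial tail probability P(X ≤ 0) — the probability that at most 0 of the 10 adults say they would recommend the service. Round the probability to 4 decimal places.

P = 0.3487

X ~ Binomial(n=10, p=0.10).
P(X ≤ 0) = C(10,0)·0.10^0·0.90^10.
= 0.348678 = 0.3487.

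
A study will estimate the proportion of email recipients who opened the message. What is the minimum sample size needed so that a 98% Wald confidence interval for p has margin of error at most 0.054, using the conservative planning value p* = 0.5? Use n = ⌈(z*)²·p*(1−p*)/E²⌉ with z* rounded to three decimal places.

n = 464

For 98% confidence, z* = 2.326.
p*(1−p*) = 0.50·0.50 = 0.2500.
Required n before rounding: 5.410276 × 0.2500 / 0.054² = 463.844.
⌈463.844⌉ = 464.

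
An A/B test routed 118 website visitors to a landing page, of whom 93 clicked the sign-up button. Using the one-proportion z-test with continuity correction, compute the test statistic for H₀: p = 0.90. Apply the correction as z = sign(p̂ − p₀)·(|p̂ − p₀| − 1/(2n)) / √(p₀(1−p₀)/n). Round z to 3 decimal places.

p̂ = 93/118 = 0.78814. p̂ − p₀ = -0.111864.
Continuity correction 1/(2n) = 1/236 = 0.004237.
Corrected numerator: |-0.111864| − 0.004237 = 0.107627.
SE₀ = √(0.90·0.10/118) = 0.027617.
z = −0.107627/0.027617 = -3.897.

z = -3.897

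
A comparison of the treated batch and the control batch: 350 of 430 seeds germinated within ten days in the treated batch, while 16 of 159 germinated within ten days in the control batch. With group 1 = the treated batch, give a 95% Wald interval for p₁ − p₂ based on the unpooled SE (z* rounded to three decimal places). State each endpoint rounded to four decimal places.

(0.6538, 0.7728)

p̂₁ = 0.81395, p̂₂ = 0.10063, so the observed difference is 0.71332.
SE = √(0.000352170 + 0.000569200) = √0.000921370 = 0.030354.
The 95% critical value is z* = 1.960. Margin of error = 0.05949.
Interval: 0.71332 ± 0.05949 → (0.6538, 0.7728).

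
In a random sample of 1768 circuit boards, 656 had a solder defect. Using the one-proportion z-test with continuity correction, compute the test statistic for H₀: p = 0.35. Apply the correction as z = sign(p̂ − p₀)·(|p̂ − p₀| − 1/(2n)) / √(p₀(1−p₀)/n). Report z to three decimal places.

Sample proportion p̂ = 656/1768 = 0.37104. p̂ − p₀ = 0.021041.
1/(2n) = 0.000283.
Corrected numerator: |0.021041| − 0.000283 = 0.020758.
SE₀ = √(0.35·0.65/1768) = 0.011344.
z = +0.020758/0.011344 = 1.830.

z = 1.830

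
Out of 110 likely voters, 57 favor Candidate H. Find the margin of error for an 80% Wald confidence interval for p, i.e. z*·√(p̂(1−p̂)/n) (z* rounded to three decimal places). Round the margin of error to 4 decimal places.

With x = 57 successes in n = 110, p̂ = 0.51818.
SE = √(p̂(1−p̂)/n) = √(0.249669/110) = 0.047642.
For 80% confidence, z* = 1.282.
Margin of error = z*·SE = 1.282 × 0.047642 = 0.0611.

ME = 0.0611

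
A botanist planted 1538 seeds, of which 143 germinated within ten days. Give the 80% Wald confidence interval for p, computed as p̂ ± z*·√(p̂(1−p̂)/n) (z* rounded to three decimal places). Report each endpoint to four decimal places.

(0.0835, 0.1025)

p̂ = 143/1538 = 0.09298.
SE = √(p̂(1−p̂)/n) = √(0.084333/1538) = 0.007405.
z* = 1.282 at the 80% level.
Margin of error: 1.282 × 0.007405 = 0.00949.
So the interval runs from 0.0835 to 0.1025.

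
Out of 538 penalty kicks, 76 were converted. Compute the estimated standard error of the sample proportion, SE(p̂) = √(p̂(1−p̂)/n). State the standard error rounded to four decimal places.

p̂ = 76/538 = 0.14126.
p̂(1−p̂) = 0.121306.
SE = √(0.121306/538) = 0.0150.

SE = 0.0150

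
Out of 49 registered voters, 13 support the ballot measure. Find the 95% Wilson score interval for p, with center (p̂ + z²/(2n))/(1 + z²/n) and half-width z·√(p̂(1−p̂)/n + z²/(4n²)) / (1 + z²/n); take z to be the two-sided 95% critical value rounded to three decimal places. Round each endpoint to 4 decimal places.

(0.1621, 0.4026)

Here p̂ = 13/49 = 0.26531 and z = 1.960 (z² = 3.841600).
1 + z²/n = 1.078400.
Adjusted center: (0.26531 + z²/(2n))/1.078400 = 0.28237.
Radicand: p̂(1−p̂)/n + z²/(4n²) = 0.003977934 + 0.000400000 = 0.004377934.
Half-width = 1.960·√0.004377934/1.078400 = 0.12026.
So the interval runs from 0.1621 to 0.4026.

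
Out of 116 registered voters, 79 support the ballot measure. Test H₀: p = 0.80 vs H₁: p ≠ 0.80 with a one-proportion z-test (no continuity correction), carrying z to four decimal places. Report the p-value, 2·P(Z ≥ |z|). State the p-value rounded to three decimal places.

p-value = 0.001

With x = 79 successes in n = 116, p̂ = 0.68103.
SE₀ = √(0.80·0.20/116) = 0.037139.
Test statistic (full precision, shown to 4 dp): z = (79/116 − 0.80)/SE₀ ≈ -3.2032.
From the standard normal, 2·P(Z ≥ |z|) = 0.001.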